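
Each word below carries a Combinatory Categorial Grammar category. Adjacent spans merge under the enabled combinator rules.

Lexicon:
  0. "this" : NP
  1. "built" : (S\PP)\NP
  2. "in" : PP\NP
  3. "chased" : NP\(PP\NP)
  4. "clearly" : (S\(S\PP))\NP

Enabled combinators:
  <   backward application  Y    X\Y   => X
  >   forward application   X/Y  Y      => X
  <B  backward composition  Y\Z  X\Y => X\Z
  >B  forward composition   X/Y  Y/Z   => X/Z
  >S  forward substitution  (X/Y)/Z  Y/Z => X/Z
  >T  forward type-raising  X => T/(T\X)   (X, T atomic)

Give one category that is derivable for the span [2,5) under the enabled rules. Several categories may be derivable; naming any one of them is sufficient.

[0,5] S   <
  [0,2] S\PP   <
    [0,1] "this" : NP
    [1,2] "built" : (S\PP)\NP
  [2,5] S\(S\PP)   <
    [2,4] NP   <
      [2,3] "in" : PP\NP
      [3,4] "chased" : NP\(PP\NP)
    [4,5] "clearly" : (S\(S\PP))\NP

S\(S\PP)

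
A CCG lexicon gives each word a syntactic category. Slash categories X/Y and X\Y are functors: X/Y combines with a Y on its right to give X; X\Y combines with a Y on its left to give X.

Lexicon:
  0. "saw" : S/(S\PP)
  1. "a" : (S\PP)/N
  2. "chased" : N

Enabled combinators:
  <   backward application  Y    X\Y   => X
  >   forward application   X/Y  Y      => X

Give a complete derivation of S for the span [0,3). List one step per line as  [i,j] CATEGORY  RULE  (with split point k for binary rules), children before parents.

[0,1] S/(S\PP)  lex  "saw"
[1,2] (S\PP)/N  lex  "a"
[2,3] N  lex  "chased"
[1,3] S\PP  >  k=2
[0,3] S  >  k=1

[0,3] S   >
  [0,1] "saw" : S/(S\PP)
  [1,3] S\PP   >
    [1,2] "a" : (S\PP)/N
    [2,3] "chased" : N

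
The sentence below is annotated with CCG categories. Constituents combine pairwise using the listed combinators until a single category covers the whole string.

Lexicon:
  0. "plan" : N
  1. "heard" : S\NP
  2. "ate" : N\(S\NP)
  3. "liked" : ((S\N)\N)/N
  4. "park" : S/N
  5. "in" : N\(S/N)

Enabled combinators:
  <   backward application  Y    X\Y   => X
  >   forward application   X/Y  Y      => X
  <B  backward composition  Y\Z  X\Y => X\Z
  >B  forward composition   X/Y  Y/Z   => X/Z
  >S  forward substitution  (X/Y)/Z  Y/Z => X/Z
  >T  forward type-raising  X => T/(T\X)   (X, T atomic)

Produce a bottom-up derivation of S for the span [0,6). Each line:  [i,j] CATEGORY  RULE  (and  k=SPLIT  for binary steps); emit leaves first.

[0,6] S   <
  [0,1] "plan" : N
  [1,6] S\N   <
    [1,3] N   <
      [1,2] "heard" : S\NP
      [2,3] "ate" : N\(S\NP)
    [3,6] (S\N)\N   >
      [3,4] "liked" : ((S\N)\N)/N
      [4,6] N   <
        [4,5] "park" : S/N
        [5,6] "in" : N\(S/N)

[0,1] N  lex  "plan"
[1,2] S\NP  lex  "heard"
[2,3] N\(S\NP)  lex  "ate"
[1,3] N  <  k=2
[3,4] ((S\N)\N)/N  lex  "liked"
[4,5] S/N  lex  "park"
[5,6] N\(S/N)  lex  "in"
[4,6] N  <  k=5
[3,6] (S\N)\N  >  k=4
[1,6] S\N  <  k=3
[0,6] S  <  k=1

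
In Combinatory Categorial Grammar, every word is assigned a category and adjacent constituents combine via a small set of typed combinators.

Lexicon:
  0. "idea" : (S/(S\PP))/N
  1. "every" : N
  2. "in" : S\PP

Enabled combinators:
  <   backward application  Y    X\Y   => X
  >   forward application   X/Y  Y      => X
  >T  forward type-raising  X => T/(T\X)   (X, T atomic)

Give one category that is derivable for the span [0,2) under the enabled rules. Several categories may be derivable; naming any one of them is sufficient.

[0,3] S   >
  [0,2] S/(S\PP)   >
    [0,1] "idea" : (S/(S\PP))/N
    [1,2] "every" : N
  [2,3] "in" : S\PP

S/(S\PP)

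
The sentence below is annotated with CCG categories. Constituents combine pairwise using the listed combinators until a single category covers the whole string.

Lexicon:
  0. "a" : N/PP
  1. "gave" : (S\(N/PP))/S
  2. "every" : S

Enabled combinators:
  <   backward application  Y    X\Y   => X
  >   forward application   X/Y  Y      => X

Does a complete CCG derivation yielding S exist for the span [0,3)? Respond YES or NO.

[0,3] S   <
  [0,1] "a" : N/PP
  [1,3] S\(N/PP)   >
    [1,2] "gave" : (S\(N/PP))/S
    [2,3] "every" : S

YES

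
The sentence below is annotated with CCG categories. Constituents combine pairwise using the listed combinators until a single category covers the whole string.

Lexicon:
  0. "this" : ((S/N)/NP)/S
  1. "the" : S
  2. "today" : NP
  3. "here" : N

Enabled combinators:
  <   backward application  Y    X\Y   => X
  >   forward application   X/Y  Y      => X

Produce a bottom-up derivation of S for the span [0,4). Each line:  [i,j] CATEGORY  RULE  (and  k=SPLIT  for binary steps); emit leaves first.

[0,4] S   >
  [0,3] S/N   >
    [0,2] (S/N)/NP   >
      [0,1] "this" : ((S/N)/NP)/S
      [1,2] "the" : S
    [2,3] "today" : NP
  [3,4] "here" : N

[0,1] ((S/N)/NP)/S  lex  "this"
[1,2] S  lex  "the"
[0,2] (S/N)/NP  >  k=1
[2,3] NP  lex  "today"
[0,3] S/N  >  k=2
[3,4] N  lex  "here"
[0,4] S  >  k=3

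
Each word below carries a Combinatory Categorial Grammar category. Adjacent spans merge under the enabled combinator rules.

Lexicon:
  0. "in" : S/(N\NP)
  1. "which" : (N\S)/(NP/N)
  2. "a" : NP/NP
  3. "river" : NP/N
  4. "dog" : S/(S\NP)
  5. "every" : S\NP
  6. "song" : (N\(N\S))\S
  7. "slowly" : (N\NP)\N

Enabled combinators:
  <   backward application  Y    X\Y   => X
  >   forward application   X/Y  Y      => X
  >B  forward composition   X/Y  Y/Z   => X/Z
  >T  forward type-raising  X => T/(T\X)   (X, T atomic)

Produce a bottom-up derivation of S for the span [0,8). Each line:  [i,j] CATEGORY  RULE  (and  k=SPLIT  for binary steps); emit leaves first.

[0,8] S   >
  [0,1] "in" : S/(N\NP)
  [1,8] N\NP   <
    [1,7] N   <
      [1,4] N\S   >
        [1,2] "which" : (N\S)/(NP/N)
        [2,4] NP/N   >B
          [2,3] "a" : NP/NP
          [3,4] "river" : NP/N
      [4,7] N\(N\S)   <
        [4,6] S   >
          [4,5] "dog" : S/(S\NP)
          [5,6] "every" : S\NP
        [6,7] "song" : (N\(N\S))\S
    [7,8] "slowly" : (N\NP)\N

[0,1] S/(N\NP)  lex  "in"
[1,2] (N\S)/(NP/N)  lex  "which"
[2,3] NP/NP  lex  "a"
[3,4] NP/N  lex  "river"
[2,4] NP/N  >B  k=3
[1,4] N\S  >  k=2
[4,5] S/(S\NP)  lex  "dog"
[5,6] S\NP  lex  "every"
[4,6] S  >  k=5
[6,7] (N\(N\S))\S  lex  "song"
[4,7] N\(N\S)  <  k=6
[1,7] N  <  k=4
[7,8] (N\NP)\N  lex  "slowly"
[1,8] N\NP  <  k=7
[0,8] S  >  k=1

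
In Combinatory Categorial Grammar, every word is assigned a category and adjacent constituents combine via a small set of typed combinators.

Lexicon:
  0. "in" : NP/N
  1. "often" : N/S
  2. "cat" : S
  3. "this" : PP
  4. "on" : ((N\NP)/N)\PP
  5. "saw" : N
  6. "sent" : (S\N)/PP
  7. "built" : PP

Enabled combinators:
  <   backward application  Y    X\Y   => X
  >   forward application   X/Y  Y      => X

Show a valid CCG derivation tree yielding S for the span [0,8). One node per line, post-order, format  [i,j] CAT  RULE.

[0,8] S   <
  [0,6] N   <
    [0,3] NP   >
      [0,1] "in" : NP/N
      [1,3] N   >
        [1,2] "often" : N/S
        [2,3] "cat" : S
    [3,6] N\NP   >
      [3,5] (N\NP)/N   <
        [3,4] "this" : PP
        [4,5] "on" : ((N\NP)/N)\PP
      [5,6] "saw" : N
  [6,8] S\N   >
    [6,7] "sent" : (S\N)/PP
    [7,8] "built" : PP

[0,1] NP/N  lex  "in"
[1,2] N/S  lex  "often"
[2,3] S  lex  "cat"
[1,3] N  >  k=2
[0,3] NP  >  k=1
[3,4] PP  lex  "this"
[4,5] ((N\NP)/N)\PP  lex  "on"
[3,5] (N\NP)/N  <  k=4
[5,6] N  lex  "saw"
[3,6] N\NP  >  k=5
[0,6] N  <  k=3
[6,7] (S\N)/PP  lex  "sent"
[7,8] PP  lex  "built"
[6,8] S\N  >  k=7
[0,8] S  <  k=6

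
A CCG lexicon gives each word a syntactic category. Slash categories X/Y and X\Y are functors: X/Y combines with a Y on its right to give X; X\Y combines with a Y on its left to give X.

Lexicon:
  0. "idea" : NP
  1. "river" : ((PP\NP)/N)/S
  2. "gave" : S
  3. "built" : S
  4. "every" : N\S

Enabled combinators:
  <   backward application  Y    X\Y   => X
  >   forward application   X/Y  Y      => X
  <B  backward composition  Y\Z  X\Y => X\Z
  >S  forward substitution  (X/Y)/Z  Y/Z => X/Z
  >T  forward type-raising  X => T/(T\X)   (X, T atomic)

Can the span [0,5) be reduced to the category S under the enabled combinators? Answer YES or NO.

NO

NP ((PP\NP)/N)/S S S N\S
CKY chart[0,5] = {N/(N\PP), NP/(NP\PP), PP, PP/(PP\PP), S/(S\PP)}; S ∉ chart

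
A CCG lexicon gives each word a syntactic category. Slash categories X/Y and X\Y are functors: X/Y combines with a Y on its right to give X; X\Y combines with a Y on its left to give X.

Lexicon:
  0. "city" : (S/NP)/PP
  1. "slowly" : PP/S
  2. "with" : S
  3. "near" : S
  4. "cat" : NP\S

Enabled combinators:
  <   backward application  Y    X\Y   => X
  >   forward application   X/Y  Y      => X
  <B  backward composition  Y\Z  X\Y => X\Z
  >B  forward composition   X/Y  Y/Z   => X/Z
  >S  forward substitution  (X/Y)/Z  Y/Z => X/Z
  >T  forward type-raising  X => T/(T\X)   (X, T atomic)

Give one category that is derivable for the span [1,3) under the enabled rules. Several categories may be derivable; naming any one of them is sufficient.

[0,5] S   >
  [0,3] S/NP   >
    [0,1] "city" : (S/NP)/PP
    [1,3] PP   >
      [1,2] "slowly" : PP/S
      [2,3] "with" : S
  [3,5] NP   <
    [3,4] "near" : S
    [4,5] "cat" : NP\S

PP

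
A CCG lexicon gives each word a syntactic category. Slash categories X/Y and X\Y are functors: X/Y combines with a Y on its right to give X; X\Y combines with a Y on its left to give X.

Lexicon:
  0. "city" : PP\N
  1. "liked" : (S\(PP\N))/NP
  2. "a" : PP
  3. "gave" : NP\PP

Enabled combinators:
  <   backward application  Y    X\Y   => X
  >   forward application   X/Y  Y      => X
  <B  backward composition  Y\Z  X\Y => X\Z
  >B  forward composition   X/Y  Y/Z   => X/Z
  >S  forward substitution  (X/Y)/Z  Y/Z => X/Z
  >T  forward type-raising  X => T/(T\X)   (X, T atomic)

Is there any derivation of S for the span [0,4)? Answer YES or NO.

[0,4] S   <
  [0,1] "city" : PP\N
  [1,4] S\(PP\N)   >
    [1,2] "liked" : (S\(PP\N))/NP
    [2,4] NP   <
      [2,3] "a" : PP
      [3,4] "gave" : NP\PP

YES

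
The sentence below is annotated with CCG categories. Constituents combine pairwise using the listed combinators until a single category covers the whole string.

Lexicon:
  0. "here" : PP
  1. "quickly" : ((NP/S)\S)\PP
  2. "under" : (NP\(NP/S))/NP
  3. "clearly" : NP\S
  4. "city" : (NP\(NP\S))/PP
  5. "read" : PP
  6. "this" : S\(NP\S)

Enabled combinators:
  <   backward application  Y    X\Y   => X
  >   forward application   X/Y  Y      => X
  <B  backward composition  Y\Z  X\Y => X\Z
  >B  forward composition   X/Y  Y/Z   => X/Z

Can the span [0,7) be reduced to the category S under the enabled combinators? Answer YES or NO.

YES

[0,7] S   <
  [0,6] NP\S   <B
    [0,2] (NP/S)\S   <
      [0,1] "here" : PP
      [1,2] "quickly" : ((NP/S)\S)\PP
    [2,6] NP\(NP/S)   >
      [2,3] "under" : (NP\(NP/S))/NP
      [3,6] NP   <
        [3,4] "clearly" : NP\S
        [4,6] NP\(NP\S)   >
          [4,5] "city" : (NP\(NP\S))/PP
          [5,6] "read" : PP
  [6,7] "this" : S\(NP\S)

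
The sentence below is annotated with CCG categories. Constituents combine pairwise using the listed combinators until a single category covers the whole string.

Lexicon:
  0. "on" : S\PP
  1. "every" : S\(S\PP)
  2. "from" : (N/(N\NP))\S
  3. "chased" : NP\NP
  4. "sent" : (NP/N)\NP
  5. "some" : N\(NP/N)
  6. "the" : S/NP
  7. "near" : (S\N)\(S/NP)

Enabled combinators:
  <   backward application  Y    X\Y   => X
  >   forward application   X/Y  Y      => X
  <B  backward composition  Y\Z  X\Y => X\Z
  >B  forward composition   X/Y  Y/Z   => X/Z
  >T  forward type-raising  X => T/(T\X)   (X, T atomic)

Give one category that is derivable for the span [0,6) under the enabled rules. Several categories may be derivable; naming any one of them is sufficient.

N

[0,8] S   <
  [0,6] N   >
    [0,3] N/(N\NP)   <
      [0,2] S   <
        [0,1] "on" : S\PP
        [1,2] "every" : S\(S\PP)
      [2,3] "from" : (N/(N\NP))\S
    [3,6] N\NP   <B
      [3,4] "chased" : NP\NP
      [4,6] N\NP   <B
        [4,5] "sent" : (NP/N)\NP
        [5,6] "some" : N\(NP/N)
  [6,8] S\N   <
    [6,7] "the" : S/NP
    [7,8] "near" : (S\N)\(S/NP)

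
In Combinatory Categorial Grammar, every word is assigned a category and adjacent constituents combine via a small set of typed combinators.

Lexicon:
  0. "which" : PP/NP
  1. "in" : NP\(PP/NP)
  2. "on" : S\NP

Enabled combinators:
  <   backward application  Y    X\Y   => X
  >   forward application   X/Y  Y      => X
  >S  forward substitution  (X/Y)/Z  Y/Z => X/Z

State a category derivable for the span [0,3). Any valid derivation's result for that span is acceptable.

[0,3] S   <
  [0,2] NP   <
    [0,1] "which" : PP/NP
    [1,2] "in" : NP\(PP/NP)
  [2,3] "on" : S\NP

S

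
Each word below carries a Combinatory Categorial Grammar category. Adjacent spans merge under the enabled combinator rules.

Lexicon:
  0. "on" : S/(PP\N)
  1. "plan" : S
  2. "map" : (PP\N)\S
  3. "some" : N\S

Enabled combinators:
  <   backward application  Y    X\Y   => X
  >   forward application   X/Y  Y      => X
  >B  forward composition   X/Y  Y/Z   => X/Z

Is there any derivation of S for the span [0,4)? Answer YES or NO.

NO

S/(PP\N) S (PP\N)\S N\S
CKY chart[0,4] = {N}; S ∉ chart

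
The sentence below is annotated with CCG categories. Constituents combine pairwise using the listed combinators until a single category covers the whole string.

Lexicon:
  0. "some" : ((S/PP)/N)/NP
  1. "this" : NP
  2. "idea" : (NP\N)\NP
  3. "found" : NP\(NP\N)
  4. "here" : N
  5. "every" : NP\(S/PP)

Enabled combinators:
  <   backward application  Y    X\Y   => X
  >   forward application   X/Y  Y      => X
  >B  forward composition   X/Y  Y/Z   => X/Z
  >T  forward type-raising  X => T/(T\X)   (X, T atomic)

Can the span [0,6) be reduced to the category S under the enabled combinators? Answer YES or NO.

NO

((S/PP)/N)/NP NP (NP\N)\NP NP\(NP\N) N NP\(S/PP)
CKY chart[0,6] = {N/(N\NP), NP, NP/(NP\NP), PP/(PP\NP), S/(S\NP)}; S ∉ chart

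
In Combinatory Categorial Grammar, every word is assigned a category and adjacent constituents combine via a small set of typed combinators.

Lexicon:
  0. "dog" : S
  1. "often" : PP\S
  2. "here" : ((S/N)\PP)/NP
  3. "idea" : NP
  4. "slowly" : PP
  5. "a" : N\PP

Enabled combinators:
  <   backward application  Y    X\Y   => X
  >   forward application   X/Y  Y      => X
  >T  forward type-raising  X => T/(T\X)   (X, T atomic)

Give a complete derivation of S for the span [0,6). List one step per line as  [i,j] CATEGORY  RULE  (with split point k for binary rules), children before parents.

[0,1] S  lex  "dog"
[1,2] PP\S  lex  "often"
[0,2] PP  <  k=1
[2,3] ((S/N)\PP)/NP  lex  "here"
[3,4] NP  lex  "idea"
[2,4] (S/N)\PP  >  k=3
[0,4] S/N  <  k=2
[4,5] PP  lex  "slowly"
[4,5] N/(N\PP)  >T
[5,6] N\PP  lex  "a"
[4,6] N  >  k=5
[0,6] S  >  k=4

[0,6] S   >
  [0,4] S/N   <
    [0,2] PP   <
      [0,1] "dog" : S
      [1,2] "often" : PP\S
    [2,4] (S/N)\PP   >
      [2,3] "here" : ((S/N)\PP)/NP
      [3,4] "idea" : NP
  [4,6] N   >
    [4,5] N/(N\PP)   >T
      [4,5] "slowly" : PP
    [5,6] "a" : N\PP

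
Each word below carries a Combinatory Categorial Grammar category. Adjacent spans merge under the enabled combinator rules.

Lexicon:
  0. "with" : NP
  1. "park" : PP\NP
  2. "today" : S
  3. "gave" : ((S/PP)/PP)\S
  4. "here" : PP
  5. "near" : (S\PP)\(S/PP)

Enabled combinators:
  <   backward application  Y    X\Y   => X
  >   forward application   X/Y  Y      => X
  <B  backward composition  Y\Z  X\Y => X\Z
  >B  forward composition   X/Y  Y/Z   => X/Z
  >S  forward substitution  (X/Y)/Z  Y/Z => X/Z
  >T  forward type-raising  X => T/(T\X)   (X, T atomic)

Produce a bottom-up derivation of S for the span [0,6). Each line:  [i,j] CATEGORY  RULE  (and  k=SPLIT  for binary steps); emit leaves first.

[0,1] NP  lex  "with"
[1,2] PP\NP  lex  "park"
[0,2] PP  <  k=1
[2,3] S  lex  "today"
[3,4] ((S/PP)/PP)\S  lex  "gave"
[2,4] (S/PP)/PP  <  k=3
[4,5] PP  lex  "here"
[2,5] S/PP  >  k=4
[5,6] (S\PP)\(S/PP)  lex  "near"
[2,6] S\PP  <  k=5
[0,6] S  <  k=2

[0,6] S   <
  [0,2] PP   <
    [0,1] "with" : NP
    [1,2] "park" : PP\NP
  [2,6] S\PP   <
    [2,5] S/PP   >
      [2,4] (S/PP)/PP   <
        [2,3] "today" : S
        [3,4] "gave" : ((S/PP)/PP)\S
      [4,5] "here" : PP
    [5,6] "near" : (S\PP)\(S/PP)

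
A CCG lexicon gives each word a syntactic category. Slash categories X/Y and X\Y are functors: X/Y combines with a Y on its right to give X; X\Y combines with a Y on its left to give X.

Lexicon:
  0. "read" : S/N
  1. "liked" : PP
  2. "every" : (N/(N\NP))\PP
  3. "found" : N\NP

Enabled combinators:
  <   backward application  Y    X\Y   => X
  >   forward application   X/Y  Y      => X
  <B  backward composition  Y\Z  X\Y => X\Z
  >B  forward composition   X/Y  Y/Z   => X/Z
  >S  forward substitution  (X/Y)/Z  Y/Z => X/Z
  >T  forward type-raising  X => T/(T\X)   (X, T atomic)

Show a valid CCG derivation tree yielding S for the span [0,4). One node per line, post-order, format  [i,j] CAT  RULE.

[0,1] S/N  lex  "read"
[1,2] PP  lex  "liked"
[2,3] (N/(N\NP))\PP  lex  "every"
[1,3] N/(N\NP)  <  k=2
[3,4] N\NP  lex  "found"
[1,4] N  >  k=3
[0,4] S  >  k=1

[0,4] S   >
  [0,1] "read" : S/N
  [1,4] N   >
    [1,3] N/(N\NP)   <
      [1,2] "liked" : PP
      [2,3] "every" : (N/(N\NP))\PP
    [3,4] "found" : N\NP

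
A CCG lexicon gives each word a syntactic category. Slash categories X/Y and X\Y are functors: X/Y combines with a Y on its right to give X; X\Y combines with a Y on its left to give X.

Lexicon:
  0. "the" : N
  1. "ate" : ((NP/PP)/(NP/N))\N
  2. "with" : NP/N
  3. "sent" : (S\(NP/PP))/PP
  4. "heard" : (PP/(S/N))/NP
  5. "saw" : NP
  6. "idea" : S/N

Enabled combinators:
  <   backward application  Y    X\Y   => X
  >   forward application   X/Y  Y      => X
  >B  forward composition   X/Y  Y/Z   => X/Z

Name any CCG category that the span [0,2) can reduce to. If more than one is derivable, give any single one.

[0,7] S   <
  [0,3] NP/PP   >
    [0,2] (NP/PP)/(NP/N)   <
      [0,1] "the" : N
      [1,2] "ate" : ((NP/PP)/(NP/N))\N
    [2,3] "with" : NP/N
  [3,7] S\(NP/PP)   >
    [3,4] "sent" : (S\(NP/PP))/PP
    [4,7] PP   >
      [4,6] PP/(S/N)   >
        [4,5] "heard" : (PP/(S/N))/NP
        [5,6] "saw" : NP
      [6,7] "idea" : S/N

(NP/PP)/(NP/N)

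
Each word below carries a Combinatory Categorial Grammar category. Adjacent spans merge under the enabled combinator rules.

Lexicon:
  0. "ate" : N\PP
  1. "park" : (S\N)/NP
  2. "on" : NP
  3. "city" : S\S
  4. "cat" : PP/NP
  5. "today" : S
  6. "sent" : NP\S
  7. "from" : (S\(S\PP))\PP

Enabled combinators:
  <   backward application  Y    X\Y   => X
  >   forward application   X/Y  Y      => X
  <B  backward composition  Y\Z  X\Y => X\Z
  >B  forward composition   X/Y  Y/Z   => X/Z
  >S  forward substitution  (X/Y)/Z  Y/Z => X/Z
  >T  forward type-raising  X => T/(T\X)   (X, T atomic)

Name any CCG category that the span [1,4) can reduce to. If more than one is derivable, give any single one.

S\N

[0,8] S   <
  [0,4] S\PP   <B
    [0,1] "ate" : N\PP
    [1,4] S\N   <B
      [1,3] S\N   >
        [1,2] "park" : (S\N)/NP
        [2,3] "on" : NP
      [3,4] "city" : S\S
  [4,8] S\(S\PP)   <
    [4,7] PP   >
      [4,5] "cat" : PP/NP
      [5,7] NP   <
        [5,6] "today" : S
        [6,7] "sent" : NP\S
    [7,8] "from" : (S\(S\PP))\PP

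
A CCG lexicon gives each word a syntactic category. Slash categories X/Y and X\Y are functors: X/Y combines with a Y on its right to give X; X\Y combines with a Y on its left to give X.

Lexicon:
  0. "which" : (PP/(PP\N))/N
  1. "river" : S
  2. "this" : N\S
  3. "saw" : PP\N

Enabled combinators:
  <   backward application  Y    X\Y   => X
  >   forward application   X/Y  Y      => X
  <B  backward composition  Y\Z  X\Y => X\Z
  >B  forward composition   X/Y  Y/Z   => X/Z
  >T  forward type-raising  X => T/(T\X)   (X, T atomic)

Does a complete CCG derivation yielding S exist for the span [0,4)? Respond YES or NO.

(PP/(PP\N))/N S N\S PP\N
CKY chart[0,4] = {(PP/(PP\N))/(N\PP), N/(N\PP), NP/(NP\PP), PP, PP/(PP\PP), S/(S\PP)}; S ∉ chart

NO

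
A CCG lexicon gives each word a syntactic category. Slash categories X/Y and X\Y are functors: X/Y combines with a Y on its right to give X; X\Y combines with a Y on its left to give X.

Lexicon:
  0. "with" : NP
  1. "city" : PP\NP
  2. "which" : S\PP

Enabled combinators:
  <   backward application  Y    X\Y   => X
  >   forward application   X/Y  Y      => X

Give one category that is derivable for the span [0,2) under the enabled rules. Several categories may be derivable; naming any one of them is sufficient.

PP

[0,3] S   <
  [0,2] PP   <
    [0,1] "with" : NP
    [1,2] "city" : PP\NP
  [2,3] "which" : S\PP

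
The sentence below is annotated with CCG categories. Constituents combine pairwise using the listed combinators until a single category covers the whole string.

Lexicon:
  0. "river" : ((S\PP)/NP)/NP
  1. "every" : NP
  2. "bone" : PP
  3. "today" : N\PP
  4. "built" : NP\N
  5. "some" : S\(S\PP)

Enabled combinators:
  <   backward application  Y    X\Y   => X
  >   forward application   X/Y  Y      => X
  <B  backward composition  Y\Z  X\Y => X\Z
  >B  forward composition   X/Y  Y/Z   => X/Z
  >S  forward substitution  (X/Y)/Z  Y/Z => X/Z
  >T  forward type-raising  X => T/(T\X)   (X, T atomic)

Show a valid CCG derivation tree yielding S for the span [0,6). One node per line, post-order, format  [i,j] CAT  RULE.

[0,1] ((S\PP)/NP)/NP  lex  "river"
[1,2] NP  lex  "every"
[0,2] (S\PP)/NP  >  k=1
[2,3] PP  lex  "bone"
[2,3] N/(N\PP)  >T
[3,4] N\PP  lex  "today"
[2,4] N  >  k=3
[4,5] NP\N  lex  "built"
[2,5] NP  <  k=4
[0,5] S\PP  >  k=2
[5,6] S\(S\PP)  lex  "some"
[0,6] S  <  k=5

[0,6] S   <
  [0,5] S\PP   >
    [0,2] (S\PP)/NP   >
      [0,1] "river" : ((S\PP)/NP)/NP
      [1,2] "every" : NP
    [2,5] NP   <
      [2,4] N   >
        [2,3] N/(N\PP)   >T
          [2,3] "bone" : PP
        [3,4] "today" : N\PP
      [4,5] "built" : NP\N
  [5,6] "some" : S\(S\PP)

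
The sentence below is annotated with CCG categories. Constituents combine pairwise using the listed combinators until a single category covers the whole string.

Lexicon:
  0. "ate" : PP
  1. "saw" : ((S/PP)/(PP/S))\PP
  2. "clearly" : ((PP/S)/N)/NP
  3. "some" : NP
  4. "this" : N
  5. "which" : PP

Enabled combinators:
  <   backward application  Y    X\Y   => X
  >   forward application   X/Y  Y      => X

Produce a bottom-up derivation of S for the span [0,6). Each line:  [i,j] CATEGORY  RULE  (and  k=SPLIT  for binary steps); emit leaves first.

[0,6] S   >
  [0,5] S/PP   >
    [0,2] (S/PP)/(PP/S)   <
      [0,1] "ate" : PP
      [1,2] "saw" : ((S/PP)/(PP/S))\PP
    [2,5] PP/S   >
      [2,4] (PP/S)/N   >
        [2,3] "clearly" : ((PP/S)/N)/NP
        [3,4] "some" : NP
      [4,5] "this" : N
  [5,6] "which" : PP

[0,1] PP  lex  "ate"
[1,2] ((S/PP)/(PP/S))\PP  lex  "saw"
[0,2] (S/PP)/(PP/S)  <  k=1
[2,3] ((PP/S)/N)/NP  lex  "clearly"
[3,4] NP  lex  "some"
[2,4] (PP/S)/N  >  k=3
[4,5] N  lex  "this"
[2,5] PP/S  >  k=4
[0,5] S/PP  >  k=2
[5,6] PP  lex  "which"
[0,6] S  >  k=5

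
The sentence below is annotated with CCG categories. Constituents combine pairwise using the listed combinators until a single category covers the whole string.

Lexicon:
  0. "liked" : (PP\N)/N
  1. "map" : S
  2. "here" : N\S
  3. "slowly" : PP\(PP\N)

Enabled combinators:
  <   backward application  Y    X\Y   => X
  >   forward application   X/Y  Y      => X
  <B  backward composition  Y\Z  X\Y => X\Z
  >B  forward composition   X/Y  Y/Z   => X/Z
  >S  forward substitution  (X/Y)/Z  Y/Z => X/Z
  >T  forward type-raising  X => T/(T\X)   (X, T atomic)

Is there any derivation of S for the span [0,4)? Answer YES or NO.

NO

(PP\N)/N S N\S PP\(PP\N)
CKY chart[0,4] = {N/(N\PP), NP/(NP\PP), PP, PP/(PP\PP), S/(S\PP)}; S ∉ chart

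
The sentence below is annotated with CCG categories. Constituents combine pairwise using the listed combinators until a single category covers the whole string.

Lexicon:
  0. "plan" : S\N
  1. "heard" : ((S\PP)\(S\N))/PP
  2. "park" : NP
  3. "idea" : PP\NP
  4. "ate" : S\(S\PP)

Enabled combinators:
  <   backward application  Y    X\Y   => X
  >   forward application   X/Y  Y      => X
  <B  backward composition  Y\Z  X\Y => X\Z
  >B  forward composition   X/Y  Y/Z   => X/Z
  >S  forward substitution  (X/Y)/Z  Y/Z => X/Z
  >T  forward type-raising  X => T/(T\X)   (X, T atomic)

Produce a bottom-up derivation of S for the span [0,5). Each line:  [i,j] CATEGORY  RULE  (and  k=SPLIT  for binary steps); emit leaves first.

[0,5] S   <
  [0,4] S\PP   <
    [0,1] "plan" : S\N
    [1,4] (S\PP)\(S\N)   >
      [1,2] "heard" : ((S\PP)\(S\N))/PP
      [2,4] PP   >
        [2,3] PP/(PP\NP)   >T
          [2,3] "park" : NP
        [3,4] "idea" : PP\NP
  [4,5] "ate" : S\(S\PP)

[0,1] S\N  lex  "plan"
[1,2] ((S\PP)\(S\N))/PP  lex  "heard"
[2,3] NP  lex  "park"
[2,3] PP/(PP\NP)  >T
[3,4] PP\NP  lex  "idea"
[2,4] PP  >  k=3
[1,4] (S\PP)\(S\N)  >  k=2
[0,4] S\PP  <  k=1
[4,5] S\(S\PP)  lex  "ate"
[0,5] S  <  k=4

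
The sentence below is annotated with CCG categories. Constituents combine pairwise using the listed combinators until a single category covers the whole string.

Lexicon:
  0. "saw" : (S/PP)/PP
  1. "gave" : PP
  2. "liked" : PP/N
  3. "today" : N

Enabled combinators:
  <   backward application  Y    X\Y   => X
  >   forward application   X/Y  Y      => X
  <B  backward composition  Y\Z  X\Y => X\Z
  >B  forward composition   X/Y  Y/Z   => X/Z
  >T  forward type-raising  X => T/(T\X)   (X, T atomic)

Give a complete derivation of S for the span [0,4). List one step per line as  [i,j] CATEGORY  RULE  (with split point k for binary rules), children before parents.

[0,1] (S/PP)/PP  lex  "saw"
[1,2] PP  lex  "gave"
[0,2] S/PP  >  k=1
[2,3] PP/N  lex  "liked"
[0,3] S/N  >B  k=2
[3,4] N  lex  "today"
[0,4] S  >  k=3

[0,4] S   >
  [0,3] S/N   >B
    [0,2] S/PP   >
      [0,1] "saw" : (S/PP)/PP
      [1,2] "gave" : PP
    [2,3] "liked" : PP/N
  [3,4] "today" : N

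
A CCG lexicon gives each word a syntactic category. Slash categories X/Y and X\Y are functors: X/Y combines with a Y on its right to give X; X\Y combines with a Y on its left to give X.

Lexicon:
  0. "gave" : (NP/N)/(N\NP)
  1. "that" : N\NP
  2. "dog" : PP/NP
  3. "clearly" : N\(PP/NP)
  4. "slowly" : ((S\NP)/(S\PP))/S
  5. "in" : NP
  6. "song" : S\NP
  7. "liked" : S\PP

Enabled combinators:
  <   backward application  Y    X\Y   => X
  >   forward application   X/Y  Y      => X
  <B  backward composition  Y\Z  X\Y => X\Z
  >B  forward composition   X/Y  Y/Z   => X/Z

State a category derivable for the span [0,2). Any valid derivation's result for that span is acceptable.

[0,8] S   <
  [0,4] NP   >
    [0,2] NP/N   >
      [0,1] "gave" : (NP/N)/(N\NP)
      [1,2] "that" : N\NP
    [2,4] N   <
      [2,3] "dog" : PP/NP
      [3,4] "clearly" : N\(PP/NP)
  [4,8] S\NP   >
    [4,7] (S\NP)/(S\PP)   >
      [4,5] "slowly" : ((S\NP)/(S\PP))/S
      [5,7] S   <
        [5,6] "in" : NP
        [6,7] "song" : S\NP
    [7,8] "liked" : S\PP

NP/N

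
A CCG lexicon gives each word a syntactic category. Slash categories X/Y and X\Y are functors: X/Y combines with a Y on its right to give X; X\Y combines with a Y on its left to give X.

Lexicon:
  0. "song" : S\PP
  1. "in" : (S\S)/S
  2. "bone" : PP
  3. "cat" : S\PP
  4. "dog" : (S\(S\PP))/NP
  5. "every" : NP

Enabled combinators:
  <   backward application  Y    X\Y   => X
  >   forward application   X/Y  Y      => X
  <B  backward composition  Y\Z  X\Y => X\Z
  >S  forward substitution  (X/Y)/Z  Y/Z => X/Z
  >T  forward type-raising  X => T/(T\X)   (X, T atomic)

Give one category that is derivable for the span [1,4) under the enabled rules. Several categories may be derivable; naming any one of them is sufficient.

S\S

[0,6] S   <
  [0,4] S\PP   <B
    [0,1] "song" : S\PP
    [1,4] S\S   >
      [1,2] "in" : (S\S)/S
      [2,4] S   >
        [2,3] S/(S\PP)   >T
          [2,3] "bone" : PP
        [3,4] "cat" : S\PP
  [4,6] S\(S\PP)   >
    [4,5] "dog" : (S\(S\PP))/NP
    [5,6] "every" : NP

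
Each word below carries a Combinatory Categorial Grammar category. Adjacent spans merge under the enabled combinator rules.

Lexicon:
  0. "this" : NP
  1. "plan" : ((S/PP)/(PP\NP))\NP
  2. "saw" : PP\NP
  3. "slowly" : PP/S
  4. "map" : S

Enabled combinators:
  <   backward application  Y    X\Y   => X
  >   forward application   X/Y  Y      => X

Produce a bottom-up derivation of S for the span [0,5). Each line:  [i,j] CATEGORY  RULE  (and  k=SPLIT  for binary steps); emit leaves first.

[0,5] S   >
  [0,3] S/PP   >
    [0,2] (S/PP)/(PP\NP)   <
      [0,1] "this" : NP
      [1,2] "plan" : ((S/PP)/(PP\NP))\NP
    [2,3] "saw" : PP\NP
  [3,5] PP   >
    [3,4] "slowly" : PP/S
    [4,5] "map" : S

[0,1] NP  lex  "this"
[1,2] ((S/PP)/(PP\NP))\NP  lex  "plan"
[0,2] (S/PP)/(PP\NP)  <  k=1
[2,3] PP\NP  lex  "saw"
[0,3] S/PP  >  k=2
[3,4] PP/S  lex  "slowly"
[4,5] S  lex  "map"
[3,5] PP  >  k=4
[0,5] S  >  k=3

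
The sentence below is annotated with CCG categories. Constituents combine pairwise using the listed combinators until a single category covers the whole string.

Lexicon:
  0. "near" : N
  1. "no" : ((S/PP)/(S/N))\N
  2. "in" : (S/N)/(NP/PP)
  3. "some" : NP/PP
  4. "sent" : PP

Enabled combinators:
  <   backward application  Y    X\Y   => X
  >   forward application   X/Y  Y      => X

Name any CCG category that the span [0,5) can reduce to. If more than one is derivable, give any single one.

[0,5] S   >
  [0,4] S/PP   >
    [0,2] (S/PP)/(S/N)   <
      [0,1] "near" : N
      [1,2] "no" : ((S/PP)/(S/N))\N
    [2,4] S/N   >
      [2,3] "in" : (S/N)/(NP/PP)
      [3,4] "some" : NP/PP
  [4,5] "sent" : PP

S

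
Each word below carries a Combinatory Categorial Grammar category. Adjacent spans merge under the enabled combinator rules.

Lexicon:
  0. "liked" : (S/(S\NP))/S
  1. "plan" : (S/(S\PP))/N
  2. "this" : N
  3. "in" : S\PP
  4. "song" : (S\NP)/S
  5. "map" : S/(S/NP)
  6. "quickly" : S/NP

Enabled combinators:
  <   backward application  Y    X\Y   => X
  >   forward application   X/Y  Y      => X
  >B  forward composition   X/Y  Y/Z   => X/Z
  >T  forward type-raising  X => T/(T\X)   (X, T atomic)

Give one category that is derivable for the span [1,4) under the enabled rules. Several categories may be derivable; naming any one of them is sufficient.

[0,7] S   >
  [0,4] S/(S\NP)   >
    [0,1] "liked" : (S/(S\NP))/S
    [1,4] S   >
      [1,3] S/(S\PP)   >
        [1,2] "plan" : (S/(S\PP))/N
        [2,3] "this" : N
      [3,4] "in" : S\PP
  [4,7] S\NP   >
    [4,5] "song" : (S\NP)/S
    [5,7] S   >
      [5,6] "map" : S/(S/NP)
      [6,7] "quickly" : S/NP

S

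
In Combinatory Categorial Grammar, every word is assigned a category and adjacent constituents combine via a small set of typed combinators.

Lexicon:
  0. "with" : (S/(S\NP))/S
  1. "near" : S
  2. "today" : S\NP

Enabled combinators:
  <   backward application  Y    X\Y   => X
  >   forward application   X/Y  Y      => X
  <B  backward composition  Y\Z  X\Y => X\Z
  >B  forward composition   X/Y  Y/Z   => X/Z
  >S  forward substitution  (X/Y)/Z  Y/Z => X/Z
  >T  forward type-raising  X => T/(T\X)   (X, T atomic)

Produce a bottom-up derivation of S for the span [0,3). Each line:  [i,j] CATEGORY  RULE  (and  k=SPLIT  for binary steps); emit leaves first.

[0,3] S   >
  [0,2] S/(S\NP)   >
    [0,1] "with" : (S/(S\NP))/S
    [1,2] "near" : S
  [2,3] "today" : S\NP

[0,1] (S/(S\NP))/S  lex  "with"
[1,2] S  lex  "near"
[0,2] S/(S\NP)  >  k=1
[2,3] S\NP  lex  "today"
[0,3] S  >  k=2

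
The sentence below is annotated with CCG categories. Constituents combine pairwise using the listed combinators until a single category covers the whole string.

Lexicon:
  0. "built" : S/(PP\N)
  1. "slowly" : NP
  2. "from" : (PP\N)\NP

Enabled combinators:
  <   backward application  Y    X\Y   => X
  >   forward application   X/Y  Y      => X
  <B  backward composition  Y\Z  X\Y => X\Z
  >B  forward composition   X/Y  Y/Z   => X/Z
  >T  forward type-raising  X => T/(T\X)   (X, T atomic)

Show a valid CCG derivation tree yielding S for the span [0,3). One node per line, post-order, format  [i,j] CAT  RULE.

[0,3] S   >
  [0,1] "built" : S/(PP\N)
  [1,3] PP\N   <
    [1,2] "slowly" : NP
    [2,3] "from" : (PP\N)\NP

[0,1] S/(PP\N)  lex  "built"
[1,2] NP  lex  "slowly"
[2,3] (PP\N)\NP  lex  "from"
[1,3] PP\N  <  k=2
[0,3] S  >  k=1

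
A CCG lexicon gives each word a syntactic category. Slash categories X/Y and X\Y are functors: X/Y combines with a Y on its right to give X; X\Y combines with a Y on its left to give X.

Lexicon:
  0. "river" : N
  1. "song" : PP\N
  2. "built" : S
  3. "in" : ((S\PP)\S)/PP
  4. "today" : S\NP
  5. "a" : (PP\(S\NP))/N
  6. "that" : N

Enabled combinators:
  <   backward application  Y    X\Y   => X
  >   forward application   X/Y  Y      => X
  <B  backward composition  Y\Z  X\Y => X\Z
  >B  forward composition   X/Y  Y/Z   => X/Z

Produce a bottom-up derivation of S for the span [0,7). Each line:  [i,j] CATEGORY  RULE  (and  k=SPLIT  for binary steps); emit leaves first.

[0,7] S   <
  [0,2] PP   <
    [0,1] "river" : N
    [1,2] "song" : PP\N
  [2,7] S\PP   <
    [2,3] "built" : S
    [3,7] (S\PP)\S   >
      [3,4] "in" : ((S\PP)\S)/PP
      [4,7] PP   <
        [4,5] "today" : S\NP
        [5,7] PP\(S\NP)   >
          [5,6] "a" : (PP\(S\NP))/N
          [6,7] "that" : N

[0,1] N  lex  "river"
[1,2] PP\N  lex  "song"
[0,2] PP  <  k=1
[2,3] S  lex  "built"
[3,4] ((S\PP)\S)/PP  lex  "in"
[4,5] S\NP  lex  "today"
[5,6] (PP\(S\NP))/N  lex  "a"
[6,7] N  lex  "that"
[5,7] PP\(S\NP)  >  k=6
[4,7] PP  <  k=5
[3,7] (S\PP)\S  >  k=4
[2,7] S\PP  <  k=3
[0,7] S  <  k=2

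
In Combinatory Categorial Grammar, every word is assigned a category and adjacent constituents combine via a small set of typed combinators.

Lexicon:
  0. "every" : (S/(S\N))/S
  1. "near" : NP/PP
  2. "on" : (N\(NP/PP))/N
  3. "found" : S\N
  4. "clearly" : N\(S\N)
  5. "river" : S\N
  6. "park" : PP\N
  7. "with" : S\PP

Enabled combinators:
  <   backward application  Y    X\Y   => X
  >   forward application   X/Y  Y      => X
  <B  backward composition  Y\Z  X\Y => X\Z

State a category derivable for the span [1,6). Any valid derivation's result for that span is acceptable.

S

[0,8] S   >
  [0,6] S/(S\N)   >
    [0,1] "every" : (S/(S\N))/S
    [1,6] S   <
      [1,5] N   <
        [1,2] "near" : NP/PP
        [2,5] N\(NP/PP)   >
          [2,3] "on" : (N\(NP/PP))/N
          [3,5] N   <
            [3,4] "found" : S\N
            [4,5] "clearly" : N\(S\N)
      [5,6] "river" : S\N
  [6,8] S\N   <B
    [6,7] "park" : PP\N
    [7,8] "with" : S\PP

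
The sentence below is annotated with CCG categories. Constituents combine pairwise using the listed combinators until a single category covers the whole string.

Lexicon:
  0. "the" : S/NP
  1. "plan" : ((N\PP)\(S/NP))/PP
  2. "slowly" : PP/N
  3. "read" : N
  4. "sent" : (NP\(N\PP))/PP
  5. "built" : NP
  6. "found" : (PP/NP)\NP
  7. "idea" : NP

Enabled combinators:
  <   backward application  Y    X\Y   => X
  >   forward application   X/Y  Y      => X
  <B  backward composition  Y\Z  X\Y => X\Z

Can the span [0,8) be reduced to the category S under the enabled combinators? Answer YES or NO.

NO

S/NP ((N\PP)\(S/NP))/PP PP/N N (NP\(N\PP))/PP NP (PP/NP)\NP NP
CKY chart[0,8] = {NP}; S ∉ chart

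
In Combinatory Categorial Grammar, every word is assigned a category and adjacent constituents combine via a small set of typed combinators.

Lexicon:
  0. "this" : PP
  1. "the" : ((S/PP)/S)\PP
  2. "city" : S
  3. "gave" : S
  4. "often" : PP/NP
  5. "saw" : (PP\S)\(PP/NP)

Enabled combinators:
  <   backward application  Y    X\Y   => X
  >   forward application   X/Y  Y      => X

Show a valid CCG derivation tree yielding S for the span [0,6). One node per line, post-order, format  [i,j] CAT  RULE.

[0,6] S   >
  [0,3] S/PP   >
    [0,2] (S/PP)/S   <
      [0,1] "this" : PP
      [1,2] "the" : ((S/PP)/S)\PP
    [2,3] "city" : S
  [3,6] PP   <
    [3,4] "gave" : S
    [4,6] PP\S   <
      [4,5] "often" : PP/NP
      [5,6] "saw" : (PP\S)\(PP/NP)

[0,1] PP  lex  "this"
[1,2] ((S/PP)/S)\PP  lex  "the"
[0,2] (S/PP)/S  <  k=1
[2,3] S  lex  "city"
[0,3] S/PP  >  k=2
[3,4] S  lex  "gave"
[4,5] PP/NP  lex  "often"
[5,6] (PP\S)\(PP/NP)  lex  "saw"
[4,6] PP\S  <  k=5
[3,6] PP  <  k=4
[0,6] S  >  k=3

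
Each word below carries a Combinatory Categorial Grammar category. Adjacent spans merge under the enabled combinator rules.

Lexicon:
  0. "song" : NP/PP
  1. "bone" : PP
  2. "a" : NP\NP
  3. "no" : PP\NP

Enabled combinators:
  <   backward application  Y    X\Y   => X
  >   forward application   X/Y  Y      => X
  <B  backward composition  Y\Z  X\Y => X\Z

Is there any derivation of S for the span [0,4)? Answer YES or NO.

NP/PP PP NP\NP PP\NP
CKY chart[0,4] = {PP}; S ∉ chart

NO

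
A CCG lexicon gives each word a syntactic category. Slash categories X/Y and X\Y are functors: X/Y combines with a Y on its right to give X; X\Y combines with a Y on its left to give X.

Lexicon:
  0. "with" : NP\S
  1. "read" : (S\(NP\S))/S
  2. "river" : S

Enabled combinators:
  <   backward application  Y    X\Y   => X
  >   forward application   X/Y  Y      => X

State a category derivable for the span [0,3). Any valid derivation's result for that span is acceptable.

[0,3] S   <
  [0,1] "with" : NP\S
  [1,3] S\(NP\S)   >
    [1,2] "read" : (S\(NP\S))/S
    [2,3] "river" : S

S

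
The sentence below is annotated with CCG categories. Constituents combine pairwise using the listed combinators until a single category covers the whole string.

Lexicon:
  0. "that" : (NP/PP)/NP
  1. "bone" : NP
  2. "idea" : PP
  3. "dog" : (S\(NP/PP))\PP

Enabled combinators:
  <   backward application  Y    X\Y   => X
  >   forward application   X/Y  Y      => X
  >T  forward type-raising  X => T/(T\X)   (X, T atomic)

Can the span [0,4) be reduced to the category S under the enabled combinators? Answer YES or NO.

YES

[0,4] S   <
  [0,2] NP/PP   >
    [0,1] "that" : (NP/PP)/NP
    [1,2] "bone" : NP
  [2,4] S\(NP/PP)   <
    [2,3] "idea" : PP
    [3,4] "dog" : (S\(NP/PP))\PP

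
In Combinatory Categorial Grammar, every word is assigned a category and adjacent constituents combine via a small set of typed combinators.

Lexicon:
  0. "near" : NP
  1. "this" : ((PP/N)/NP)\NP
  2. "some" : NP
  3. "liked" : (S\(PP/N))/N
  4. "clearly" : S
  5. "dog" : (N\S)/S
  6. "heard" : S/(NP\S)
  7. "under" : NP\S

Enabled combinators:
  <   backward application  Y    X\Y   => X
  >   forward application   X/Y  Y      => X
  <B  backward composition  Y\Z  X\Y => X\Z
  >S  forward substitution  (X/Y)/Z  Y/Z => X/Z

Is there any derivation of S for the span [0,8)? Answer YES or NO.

YES

[0,8] S   <
  [0,3] PP/N   >
    [0,2] (PP/N)/NP   <
      [0,1] "near" : NP
      [1,2] "this" : ((PP/N)/NP)\NP
    [2,3] "some" : NP
  [3,8] S\(PP/N)   >
    [3,4] "liked" : (S\(PP/N))/N
    [4,8] N   <
      [4,5] "clearly" : S
      [5,8] N\S   >
        [5,6] "dog" : (N\S)/S
        [6,8] S   >
          [6,7] "heard" : S/(NP\S)
          [7,8] "under" : NP\S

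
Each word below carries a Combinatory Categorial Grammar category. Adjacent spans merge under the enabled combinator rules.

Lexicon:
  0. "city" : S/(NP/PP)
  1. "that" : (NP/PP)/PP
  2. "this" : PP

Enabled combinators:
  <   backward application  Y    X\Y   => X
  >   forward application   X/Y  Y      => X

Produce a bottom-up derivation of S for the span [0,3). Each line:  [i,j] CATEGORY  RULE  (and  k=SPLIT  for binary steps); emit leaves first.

[0,3] S   >
  [0,1] "city" : S/(NP/PP)
  [1,3] NP/PP   >
    [1,2] "that" : (NP/PP)/PP
    [2,3] "this" : PP

[0,1] S/(NP/PP)  lex  "city"
[1,2] (NP/PP)/PP  lex  "that"
[2,3] PP  lex  "this"
[1,3] NP/PP  >  k=2
[0,3] S  >  k=1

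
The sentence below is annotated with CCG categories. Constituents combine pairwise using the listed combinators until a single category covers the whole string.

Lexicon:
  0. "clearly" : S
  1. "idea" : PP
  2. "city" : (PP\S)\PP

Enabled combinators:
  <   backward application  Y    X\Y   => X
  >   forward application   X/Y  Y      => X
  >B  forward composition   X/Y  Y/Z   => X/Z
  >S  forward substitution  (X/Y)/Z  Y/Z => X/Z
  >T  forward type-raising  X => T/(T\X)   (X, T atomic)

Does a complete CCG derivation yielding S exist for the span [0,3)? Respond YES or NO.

NO

S PP (PP\S)\PP
CKY chart[0,3] = {N/(N\PP), NP/(NP\PP), PP, PP/(PP\PP), S/(S\PP)}; S ∉ chart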